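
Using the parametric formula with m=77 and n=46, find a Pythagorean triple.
(3813, 7084, 8045)

Euclid's formula: a = m² - n², b = 2mn, c = m² + n²
m = 77, n = 46
a = 77² - 46² = 5929 - 2116 = 3813
b = 2 × 77 × 46 = 7084
c = 77² + 46² = 5929 + 2116 = 8045
Verification: 3813² + 7084² = 14538969 + 50183056 = 64722025 = 8045² ✓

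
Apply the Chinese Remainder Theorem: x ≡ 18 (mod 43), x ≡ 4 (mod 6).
190

Using Chinese Remainder Theorem:
M = 43 × 6 = 258
M1 = 6, M2 = 43
y1 = 6^(-1) mod 43 = 36
y2 = 43^(-1) mod 6 = 1
x = (18×6×36 + 4×43×1) mod 258 = 190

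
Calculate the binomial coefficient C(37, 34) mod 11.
4

Using Lucas' theorem:
Write n=37 and k=34 in base 11:
n in base 11: [3, 4]
k in base 11: [3, 1]
C(37,34) mod 11 = ∏ C(n_i, k_i) mod 11
Digit binomials (mod 11): C(3,3) = 1; C(4,1) = 4
Product: 1 × 4 = 4 ≡ 4 (mod 11)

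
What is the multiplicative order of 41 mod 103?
51

103 is prime, so ord(41) divides φ(103) = 102.
Divisors of 102: 1, 2, 3, 6, 17, 34, 51, 102.
Repeated squaring: 41^1 ≡ 41, 41^2 ≡ 33, 41^4 ≡ 59, 41^8 ≡ 82, 41^16 ≡ 29, 41^32 ≡ 17, 41^64 ≡ 83 (mod 103).
Test 41^d mod 103 for each divisor d in increasing order:
41^1 ≡ 41
41^2 ≡ 33
41^3 = 41^2·41^1 ≡ 14
41^6 = 41^4·41^2 ≡ 93
41^17 = 41^16·41^1 ≡ 56
41^34 = 41^32·41^2 ≡ 46
41^51 = 41^32·41^16·41^2·41^1 ≡ 1  ← first divisor giving 1
The order is 51.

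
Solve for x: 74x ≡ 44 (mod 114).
x ≡ 16 (mod 57)

gcd(74, 114) = 2, which divides 44, so solutions exist.
Divide through by 2: 37x ≡ 22 (mod 57).
Find 37^(-1) mod 57 by the extended Euclidean algorithm:
57 = 1 × 37 + 20  ⟹  20 = (1)·57 + (-1)·37
37 = 1 × 20 + 17  ⟹  17 = (-1)·57 + (2)·37
20 = 1 × 17 + 3  ⟹  3 = (2)·57 + (-3)·37
17 = 5 × 3 + 2  ⟹  2 = (-11)·57 + (17)·37
3 = 1 × 2 + 1  ⟹  1 = (13)·57 + (-20)·37
So (-20)·37 ≡ 1 (mod 57), i.e. 37^(-1) ≡ -20 ≡ 37 (mod 57).
x ≡ 37 × 22 = 814 ≡ 16 (mod 57).
Check: 74 × 16 = 1184 ≡ 44 (mod 114).
x ≡ 16 (mod 57), giving 2 solutions mod 114.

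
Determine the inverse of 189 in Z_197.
123

gcd(189, 197) = 1, so the inverse exists.
Extended Euclidean algorithm on (197, 189):
197 = 1 × 189 + 8  ⟹  8 = (1)·197 + (-1)·189
189 = 23 × 8 + 5  ⟹  5 = (-23)·197 + (24)·189
8 = 1 × 5 + 3  ⟹  3 = (24)·197 + (-25)·189
5 = 1 × 3 + 2  ⟹  2 = (-47)·197 + (49)·189
3 = 1 × 2 + 1  ⟹  1 = (71)·197 + (-74)·189
So (-74)·189 ≡ 1 (mod 197), i.e. 189^(-1) ≡ -74 ≡ 123 (mod 197).
Check: 189 × 123 = 23247 ≡ 1 (mod 197)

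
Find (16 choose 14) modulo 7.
1

Using Lucas' theorem:
Write n=16 and k=14 in base 7:
n in base 7: [2, 2]
k in base 7: [2, 0]
C(16,14) mod 7 = ∏ C(n_i, k_i) mod 7
Digit binomials (mod 7): C(2,2) = 1; C(2,0) = 1
Product: 1 × 1 = 1 ≡ 1 (mod 7)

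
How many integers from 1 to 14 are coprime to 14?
6

14 = 2 × 7
φ(n) = n × ∏(1 - 1/p) for each prime p dividing n
φ(14) = 14 × (1 - 1/2) × (1 - 1/7) = 6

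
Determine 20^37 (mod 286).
202

Repeated squaring. Binary of 37 = 100101.
20^1 ≡ 20 (mod 286); 20^2 ≡ 114 (mod 286); 20^4 ≡ 126 (mod 286); 20^8 ≡ 146 (mod 286); 20^16 ≡ 152 (mod 286); 20^32 ≡ 224 (mod 286)
20^37 = 20^1 × 20^4 × 20^32 ≡ 202 (mod 286)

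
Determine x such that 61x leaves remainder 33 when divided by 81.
x ≡ 51 (mod 81)

gcd(61, 81) = 1, which divides 33, so solutions exist.
Find 61^(-1) mod 81 by the extended Euclidean algorithm:
81 = 1 × 61 + 20  ⟹  20 = (1)·81 + (-1)·61
61 = 3 × 20 + 1  ⟹  1 = (-3)·81 + (4)·61
So (4)·61 ≡ 1 (mod 81), i.e. 61^(-1) ≡ 4 (mod 81).
x ≡ 4 × 33 = 132 ≡ 51 (mod 81).
Check: 61 × 51 = 3111 ≡ 33 (mod 81).
Unique solution: x ≡ 51 (mod 81)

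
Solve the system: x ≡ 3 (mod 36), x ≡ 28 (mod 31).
183

Using Chinese Remainder Theorem:
M = 36 × 31 = 1116
M1 = 31, M2 = 36
y1 = 31^(-1) mod 36 = 7
y2 = 36^(-1) mod 31 = 25
x = (3×31×7 + 28×36×25) mod 1116 = 183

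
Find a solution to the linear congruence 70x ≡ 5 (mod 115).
x ≡ 5 (mod 23)

gcd(70, 115) = 5, which divides 5, so solutions exist.
Divide through by 5: 14x ≡ 1 (mod 23).
Find 14^(-1) mod 23 by the extended Euclidean algorithm:
23 = 1 × 14 + 9  ⟹  9 = (1)·23 + (-1)·14
14 = 1 × 9 + 5  ⟹  5 = (-1)·23 + (2)·14
9 = 1 × 5 + 4  ⟹  4 = (2)·23 + (-3)·14
5 = 1 × 4 + 1  ⟹  1 = (-3)·23 + (5)·14
So (5)·14 ≡ 1 (mod 23), i.e. 14^(-1) ≡ 5 (mod 23).
x ≡ 5 × 1 = 5 ≡ 5 (mod 23).
Check: 70 × 5 = 350 ≡ 5 (mod 115).
x ≡ 5 (mod 23), giving 5 solutions mod 115.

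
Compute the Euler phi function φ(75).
40

75 = 3 × 5^2
φ(n) = n × ∏(1 - 1/p) for each prime p dividing n
φ(75) = 75 × (1 - 1/3) × (1 - 1/5) = 40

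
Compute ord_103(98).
51

103 is prime, so ord(98) divides φ(103) = 102.
Divisors of 102: 1, 2, 3, 6, 17, 34, 51, 102.
Repeated squaring: 98^1 ≡ 98, 98^2 ≡ 25, 98^4 ≡ 7, 98^8 ≡ 49, 98^16 ≡ 32, 98^32 ≡ 97, 98^64 ≡ 36 (mod 103).
Test 98^d mod 103 for each divisor d in increasing order:
98^1 ≡ 98
98^2 ≡ 25
98^3 = 98^2·98^1 ≡ 81
98^6 = 98^4·98^2 ≡ 72
98^17 = 98^16·98^1 ≡ 46
98^34 = 98^32·98^2 ≡ 56
98^51 = 98^32·98^16·98^2·98^1 ≡ 1  ← first divisor giving 1
The order is 51.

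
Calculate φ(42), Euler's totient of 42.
12

42 = 2 × 3 × 7
φ(n) = n × ∏(1 - 1/p) for each prime p dividing n
φ(42) = 42 × (1 - 1/2) × (1 - 1/3) × (1 - 1/7) = 12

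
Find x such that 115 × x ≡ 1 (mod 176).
75

gcd(115, 176) = 1, so the inverse exists.
Extended Euclidean algorithm on (176, 115):
176 = 1 × 115 + 61  ⟹  61 = (1)·176 + (-1)·115
115 = 1 × 61 + 54  ⟹  54 = (-1)·176 + (2)·115
61 = 1 × 54 + 7  ⟹  7 = (2)·176 + (-3)·115
54 = 7 × 7 + 5  ⟹  5 = (-15)·176 + (23)·115
7 = 1 × 5 + 2  ⟹  2 = (17)·176 + (-26)·115
5 = 2 × 2 + 1  ⟹  1 = (-49)·176 + (75)·115
So (75)·115 ≡ 1 (mod 176), i.e. 115^(-1) ≡ 75 (mod 176).
Check: 115 × 75 = 8625 ≡ 1 (mod 176)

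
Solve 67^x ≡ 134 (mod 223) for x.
205

Baby-step giant-step with step n = ⌈√223⌉ = 15.
Baby steps 67^j mod 223 (j:value) for j=0..14: 0:1, 1:67, 2:29, 3:159, 4:172, 5:151, 6:82, 7:142, 8:148, 9:104, 10:55, 11:117, 12:34, 13:48, 14:94.
Giant-step multiplier: 67^(-15) ≡ 67^(222-15) = 67^207 ≡ 95 (mod 223).
Giant steps γ_i = 134·95^i mod 223: γ_0=134, γ_1=19, γ_2=21, γ_3=211, γ_4=198, γ_5=78, γ_6=51, γ_7=162, γ_8=3, γ_9=62, γ_10=92, γ_11=43, γ_12=71, γ_13=55 (in table at j=10).
x = i·n + j = 13·15 + 10 = 205.
Check: 67^205 ≡ 134 (mod 223).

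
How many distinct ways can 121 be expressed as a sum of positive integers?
2056148051

p(n) counts ways to write n as a sum of positive integers (order ignored).
Euler's pentagonal recurrence: p(k) = p(k-1) + p(k-2) - p(k-5) - p(k-7) + p(k-12) + p(k-15) - ... (offsets j(3j∓1)/2, signs ++--, p(0)=1, p(<0)=0).
DP table for k = 0..120: p(0)=1, p(1)=1, p(2)=2, p(3)=3, p(4)=5, p(5)=7, p(6)=11, p(7)=15, p(8)=22, p(9)=30, p(10)=42, p(11)=56, p(12)=77, p(13)=101, p(14)=135, p(15)=176, p(16)=231, p(17)=297, p(18)=385, p(19)=490, p(20)=627, p(21)=792, p(22)=1002, p(23)=1255, p(24)=1575, p(25)=1958, p(26)=2436, p(27)=3010, p(28)=3718, p(29)=4565, p(30)=5604, p(31)=6842, p(32)=8349, p(33)=10143, p(34)=12310, p(35)=14883, p(36)=17977, p(37)=21637, p(38)=26015, p(39)=31185, p(40)=37338, p(41)=44583, p(42)=53174, p(43)=63261, p(44)=75175, p(45)=89134, p(46)=105558, p(47)=124754, p(48)=147273, p(49)=173525, p(50)=204226, p(51)=239943, p(52)=281589, p(53)=329931, p(54)=386155, p(55)=451276, p(56)=526823, p(57)=614154, p(58)=715220, p(59)=831820, p(60)=966467, p(61)=1121505, p(62)=1300156, p(63)=1505499, p(64)=1741630, p(65)=2012558, p(66)=2323520, p(67)=2679689, p(68)=3087735, p(69)=3554345, p(70)=4087968, p(71)=4697205, p(72)=5392783, p(73)=6185689, p(74)=7089500, p(75)=8118264, p(76)=9289091, p(77)=10619863, p(78)=12132164, p(79)=13848650, p(80)=15796476, p(81)=18004327, p(82)=20506255, p(83)=23338469, p(84)=26543660, p(85)=30167357, p(86)=34262962, p(87)=38887673, p(88)=44108109, p(89)=49995925, p(90)=56634173, p(91)=64112359, p(92)=72533807, p(93)=82010177, p(94)=92669720, p(95)=104651419, p(96)=118114304, p(97)=133230930, p(98)=150198136, p(99)=169229875, p(100)=190569292, p(101)=214481126, p(102)=241265379, p(103)=271248950, p(104)=304801365, p(105)=342325709, p(106)=384276336, p(107)=431149389, p(108)=483502844, p(109)=541946240, p(110)=607163746, p(111)=679903203, p(112)=761002156, p(113)=851376628, p(114)=952050665, p(115)=1064144451, p(116)=1188908248, p(117)=1327710076, p(118)=1482074143, p(119)=1653668665, p(120)=1844349560.
Final step: p(121) = p(120) + p(119) - p(116) - p(114) + p(109) + p(106) - p(99) - p(95) + p(86) + p(81) - p(70) - p(64) + p(51) + p(44) - p(29) - p(21) + p(4)
= 1844349560 + 1653668665 - 1188908248 - 952050665 + 541946240 + 384276336 - 169229875 - 104651419 + 34262962 + 18004327 - 4087968 - 1741630 + 239943 + 75175 - 4565 - 792 + 5
= 2056148051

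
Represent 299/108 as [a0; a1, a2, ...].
[2; 1, 3, 3, 8]

Euclidean algorithm steps:
299 = 2 × 108 + 83
108 = 1 × 83 + 25
83 = 3 × 25 + 8
25 = 3 × 8 + 1
8 = 8 × 1 + 0
Continued fraction: [2; 1, 3, 3, 8]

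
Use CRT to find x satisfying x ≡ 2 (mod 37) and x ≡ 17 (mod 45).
557

Using Chinese Remainder Theorem:
M = 37 × 45 = 1665
M1 = 45, M2 = 37
y1 = 45^(-1) mod 37 = 14
y2 = 37^(-1) mod 45 = 28
x = (2×45×14 + 17×37×28) mod 1665 = 557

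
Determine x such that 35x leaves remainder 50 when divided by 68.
x ≡ 50 (mod 68)

gcd(35, 68) = 1, which divides 50, so solutions exist.
Find 35^(-1) mod 68 by the extended Euclidean algorithm:
68 = 1 × 35 + 33  ⟹  33 = (1)·68 + (-1)·35
35 = 1 × 33 + 2  ⟹  2 = (-1)·68 + (2)·35
33 = 16 × 2 + 1  ⟹  1 = (17)·68 + (-33)·35
So (-33)·35 ≡ 1 (mod 68), i.e. 35^(-1) ≡ -33 ≡ 35 (mod 68).
x ≡ 35 × 50 = 1750 ≡ 50 (mod 68).
Check: 35 × 50 = 1750 ≡ 50 (mod 68).
Unique solution: x ≡ 50 (mod 68)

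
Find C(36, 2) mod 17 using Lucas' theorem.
1

Using Lucas' theorem:
Write n=36 and k=2 in base 17:
n in base 17: [2, 2]
k in base 17: [0, 2]
C(36,2) mod 17 = ∏ C(n_i, k_i) mod 17
Digit binomials (mod 17): C(2,0) = 1; C(2,2) = 1
Product: 1 × 1 = 1 ≡ 1 (mod 17)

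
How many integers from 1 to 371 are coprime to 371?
312

371 = 7 × 53
φ(n) = n × ∏(1 - 1/p) for each prime p dividing n
φ(371) = 371 × (1 - 1/7) × (1 - 1/53) = 312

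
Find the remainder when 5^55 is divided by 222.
143

Repeated squaring. Binary of 55 = 110111.
5^1 ≡ 5 (mod 222); 5^2 ≡ 25 (mod 222); 5^4 ≡ 181 (mod 222); 5^8 ≡ 127 (mod 222); 5^16 ≡ 145 (mod 222); 5^32 ≡ 157 (mod 222)
5^55 = 5^1 × 5^2 × 5^4 × 5^16 × 5^32 ≡ 143 (mod 222)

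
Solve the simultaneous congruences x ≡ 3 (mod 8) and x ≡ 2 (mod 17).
19

Using Chinese Remainder Theorem:
M = 8 × 17 = 136
M1 = 17, M2 = 8
y1 = 17^(-1) mod 8 = 1
y2 = 8^(-1) mod 17 = 15
x = (3×17×1 + 2×8×15) mod 136 = 19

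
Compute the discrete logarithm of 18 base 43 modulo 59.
47

Baby-step giant-step with step n = ⌈√59⌉ = 8.
Baby steps 43^j mod 59 (j:value) for j=0..7: 0:1, 1:43, 2:20, 3:34, 4:46, 5:31, 6:35, 7:30.
Giant-step multiplier: 43^(-8) ≡ 43^(58-8) = 43^50 ≡ 22 (mod 59).
Giant steps γ_i = 18·22^i mod 59: γ_0=18, γ_1=42, γ_2=39, γ_3=32, γ_4=55, γ_5=30 (in table at j=7).
x = i·n + j = 5·8 + 7 = 47.
Check: 43^47 ≡ 18 (mod 59).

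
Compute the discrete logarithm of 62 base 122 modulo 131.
30

Baby-step giant-step with step n = ⌈√131⌉ = 12.
Baby steps 122^j mod 131 (j:value) for j=0..11: 0:1, 1:122, 2:81, 3:57, 4:11, 5:32, 6:105, 7:103, 8:121, 9:90, 10:107, 11:85.
Giant-step multiplier: 122^(-12) ≡ 122^(130-12) = 122^118 ≡ 25 (mod 131).
Giant steps γ_i = 62·25^i mod 131: γ_0=62, γ_1=109, γ_2=105 (in table at j=6).
x = i·n + j = 2·12 + 6 = 30.
Check: 122^30 ≡ 62 (mod 131).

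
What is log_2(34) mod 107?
30

Baby-step giant-step with step n = ⌈√107⌉ = 11.
Baby steps 2^j mod 107 (j:value) for j=0..10: 0:1, 1:2, 2:4, 3:8, 4:16, 5:32, 6:64, 7:21, 8:42, 9:84, 10:61.
Giant-step multiplier: 2^(-11) ≡ 2^(106-11) = 2^95 ≡ 50 (mod 107).
Giant steps γ_i = 34·50^i mod 107: γ_0=34, γ_1=95, γ_2=42 (in table at j=8).
x = i·n + j = 2·11 + 8 = 30.
Check: 2^30 ≡ 34 (mod 107).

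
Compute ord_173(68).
172

173 is prime, so ord(68) divides φ(173) = 172.
Divisors of 172: 1, 2, 4, 43, 86, 172.
Repeated squaring: 68^1 ≡ 68, 68^2 ≡ 126, 68^4 ≡ 133, 68^8 ≡ 43, 68^16 ≡ 119, 68^32 ≡ 148, 68^64 ≡ 106, 68^128 ≡ 164 (mod 173).
Test 68^d mod 173 for each divisor d in increasing order:
68^1 ≡ 68
68^2 ≡ 126
68^4 ≡ 133
68^43 = 68^32·68^8·68^2·68^1 ≡ 93
68^86 = 68^64·68^16·68^4·68^2 ≡ 172
68^172 = 68^128·68^32·68^8·68^4 ≡ 1  ← first divisor giving 1
The order is 172.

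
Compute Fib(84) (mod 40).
8

Matrix identity: Q^n = [[F_(n+1), F_n], [F_n, F_(n-1)]] with Q = [[1,1],[1,0]].
n = 84 = 1010100₂. Square-and-multiply, entries mod 40:
Q^1 = [[1,1],[1,0]]
Q^2 = (Q^1)² = [[2,1],[1,1]]
Q^5 = (Q^2)²·Q = [[8,5],[5,3]]
Q^10 = (Q^5)² = [[9,15],[15,34]]
Q^21 = (Q^10)²·Q = [[31,26],[26,5]]
Q^42 = (Q^21)² = [[37,16],[16,21]]
Q^84 = (Q^42)² = [[25,8],[8,17]]
F_84 mod 40 = Q^84[0][1] = 8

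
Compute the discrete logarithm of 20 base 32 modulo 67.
43

Baby-step giant-step with step n = ⌈√67⌉ = 9.
Baby steps 32^j mod 67 (j:value) for j=0..8: 0:1, 1:32, 2:19, 3:5, 4:26, 5:28, 6:25, 7:63, 8:6.
Giant-step multiplier: 32^(-9) ≡ 32^(66-9) = 32^57 ≡ 52 (mod 67).
Giant steps γ_i = 20·52^i mod 67: γ_0=20, γ_1=35, γ_2=11, γ_3=36, γ_4=63 (in table at j=7).
x = i·n + j = 4·9 + 7 = 43.
Check: 32^43 ≡ 20 (mod 67).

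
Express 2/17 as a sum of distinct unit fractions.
1/9 + 1/153

Greedy algorithm:
2/17: ceiling(17/2) = 9, use 1/9
1/153: ceiling(153/1) = 153, use 1/153
Result: 2/17 = 1/9 + 1/153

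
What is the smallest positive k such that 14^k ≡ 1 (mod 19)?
18

19 is prime, so ord(14) divides φ(19) = 18.
Divisors of 18: 1, 2, 3, 6, 9, 18.
Repeated squaring: 14^1 ≡ 14, 14^2 ≡ 6, 14^4 ≡ 17, 14^8 ≡ 4, 14^16 ≡ 16 (mod 19).
Test 14^d mod 19 for each divisor d in increasing order:
14^1 ≡ 14
14^2 ≡ 6
14^3 = 14^2·14^1 ≡ 8
14^6 = 14^4·14^2 ≡ 7
14^9 = 14^8·14^1 ≡ 18
14^18 = 14^16·14^2 ≡ 1  ← first divisor giving 1
The order is 18.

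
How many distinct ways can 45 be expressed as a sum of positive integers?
89134

p(n) counts ways to write n as a sum of positive integers (order ignored).
Euler's pentagonal recurrence: p(k) = p(k-1) + p(k-2) - p(k-5) - p(k-7) + p(k-12) + p(k-15) - ... (offsets j(3j∓1)/2, signs ++--, p(0)=1, p(<0)=0).
DP table for k = 0..44: p(0)=1, p(1)=1, p(2)=2, p(3)=3, p(4)=5, p(5)=7, p(6)=11, p(7)=15, p(8)=22, p(9)=30, p(10)=42, p(11)=56, p(12)=77, p(13)=101, p(14)=135, p(15)=176, p(16)=231, p(17)=297, p(18)=385, p(19)=490, p(20)=627, p(21)=792, p(22)=1002, p(23)=1255, p(24)=1575, p(25)=1958, p(26)=2436, p(27)=3010, p(28)=3718, p(29)=4565, p(30)=5604, p(31)=6842, p(32)=8349, p(33)=10143, p(34)=12310, p(35)=14883, p(36)=17977, p(37)=21637, p(38)=26015, p(39)=31185, p(40)=37338, p(41)=44583, p(42)=53174, p(43)=63261, p(44)=75175.
Final step: p(45) = p(44) + p(43) - p(40) - p(38) + p(33) + p(30) - p(23) - p(19) + p(10) + p(5)
= 75175 + 63261 - 37338 - 26015 + 10143 + 5604 - 1255 - 490 + 42 + 7
= 89134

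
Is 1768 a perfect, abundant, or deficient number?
abundant

Proper divisors of 1768: sum = 1 + 2 + 4 + 8 + 13 + 17 + 26 + 34 + 52 + 68 + 104 + 136 + 221 + 442 + 884 = 2012
Since 2012 > 1768, 1768 is abundant.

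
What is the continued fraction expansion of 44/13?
[3; 2, 1, 1, 2]

Euclidean algorithm steps:
44 = 3 × 13 + 5
13 = 2 × 5 + 3
5 = 1 × 3 + 2
3 = 1 × 2 + 1
2 = 2 × 1 + 0
Continued fraction: [3; 2, 1, 1, 2]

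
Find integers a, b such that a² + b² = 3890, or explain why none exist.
13² + 61² (a=13, b=61)

Factorization: 3890 = 2 × 5 × 389
By Fermat: n is sum of two squares iff every prime p ≡ 3 (mod 4) appears to even power.
All primes ≡ 3 (mod 4) appear to even power.
Search a = 0, 1, 2, … for 3890 - a² a perfect square: first hit at a = 13: 3890 - 169 = 3721 = 61².
3890 = 13² + 61² = 169 + 3721 ✓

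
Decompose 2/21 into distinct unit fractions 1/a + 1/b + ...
1/11 + 1/231

Greedy algorithm:
2/21: ceiling(21/2) = 11, use 1/11
1/231: ceiling(231/1) = 231, use 1/231
Result: 2/21 = 1/11 + 1/231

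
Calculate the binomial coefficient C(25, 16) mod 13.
12

Using Lucas' theorem:
Write n=25 and k=16 in base 13:
n in base 13: [1, 12]
k in base 13: [1, 3]
C(25,16) mod 13 = ∏ C(n_i, k_i) mod 13
Digit binomials (mod 13): C(1,1) = 1; C(12,3) = 220 ≡ 12
Product: 1 × 12 = 12 ≡ 12 (mod 13)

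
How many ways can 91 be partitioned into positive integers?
64112359

p(n) counts ways to write n as a sum of positive integers (order ignored).
Euler's pentagonal recurrence: p(k) = p(k-1) + p(k-2) - p(k-5) - p(k-7) + p(k-12) + p(k-15) - ... (offsets j(3j∓1)/2, signs ++--, p(0)=1, p(<0)=0).
DP table for k = 0..90: p(0)=1, p(1)=1, p(2)=2, p(3)=3, p(4)=5, p(5)=7, p(6)=11, p(7)=15, p(8)=22, p(9)=30, p(10)=42, p(11)=56, p(12)=77, p(13)=101, p(14)=135, p(15)=176, p(16)=231, p(17)=297, p(18)=385, p(19)=490, p(20)=627, p(21)=792, p(22)=1002, p(23)=1255, p(24)=1575, p(25)=1958, p(26)=2436, p(27)=3010, p(28)=3718, p(29)=4565, p(30)=5604, p(31)=6842, p(32)=8349, p(33)=10143, p(34)=12310, p(35)=14883, p(36)=17977, p(37)=21637, p(38)=26015, p(39)=31185, p(40)=37338, p(41)=44583, p(42)=53174, p(43)=63261, p(44)=75175, p(45)=89134, p(46)=105558, p(47)=124754, p(48)=147273, p(49)=173525, p(50)=204226, p(51)=239943, p(52)=281589, p(53)=329931, p(54)=386155, p(55)=451276, p(56)=526823, p(57)=614154, p(58)=715220, p(59)=831820, p(60)=966467, p(61)=1121505, p(62)=1300156, p(63)=1505499, p(64)=1741630, p(65)=2012558, p(66)=2323520, p(67)=2679689, p(68)=3087735, p(69)=3554345, p(70)=4087968, p(71)=4697205, p(72)=5392783, p(73)=6185689, p(74)=7089500, p(75)=8118264, p(76)=9289091, p(77)=10619863, p(78)=12132164, p(79)=13848650, p(80)=15796476, p(81)=18004327, p(82)=20506255, p(83)=23338469, p(84)=26543660, p(85)=30167357, p(86)=34262962, p(87)=38887673, p(88)=44108109, p(89)=49995925, p(90)=56634173.
Final step: p(91) = p(90) + p(89) - p(86) - p(84) + p(79) + p(76) - p(69) - p(65) + p(56) + p(51) - p(40) - p(34) + p(21) + p(14)
= 56634173 + 49995925 - 34262962 - 26543660 + 13848650 + 9289091 - 3554345 - 2012558 + 526823 + 239943 - 37338 - 12310 + 792 + 135
= 64112359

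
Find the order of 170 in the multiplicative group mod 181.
45

181 is prime, so ord(170) divides φ(181) = 180.
Divisors of 180: 1, 2, 3, 4, 5, 6, 9, 10, 12, 15, 18, 20, 30, 36, 45, 60, 90, 180.
Repeated squaring: 170^1 ≡ 170, 170^2 ≡ 121, 170^4 ≡ 161, 170^8 ≡ 38, 170^16 ≡ 177, 170^32 ≡ 16, 170^64 ≡ 75, 170^128 ≡ 14 (mod 181).
Test 170^d mod 181 for each divisor d in increasing order:
170^1 ≡ 170
170^2 ≡ 121
170^3 = 170^2·170^1 ≡ 117
170^4 ≡ 161
170^5 = 170^4·170^1 ≡ 39
170^6 = 170^4·170^2 ≡ 114
170^9 = 170^8·170^1 ≡ 125
170^10 = 170^8·170^2 ≡ 73
170^12 = 170^8·170^4 ≡ 145
170^15 = 170^8·170^4·170^2·170^1 ≡ 132
170^18 = 170^16·170^2 ≡ 59
170^20 = 170^16·170^4 ≡ 80
170^30 = 170^16·170^8·170^4·170^2 ≡ 48
170^36 = 170^32·170^4 ≡ 42
170^45 = 170^32·170^8·170^4·170^1 ≡ 1  ← first divisor giving 1
The order is 45.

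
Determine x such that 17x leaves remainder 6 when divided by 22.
x ≡ 12 (mod 22)

gcd(17, 22) = 1, which divides 6, so solutions exist.
Find 17^(-1) mod 22 by the extended Euclidean algorithm:
22 = 1 × 17 + 5  ⟹  5 = (1)·22 + (-1)·17
17 = 3 × 5 + 2  ⟹  2 = (-3)·22 + (4)·17
5 = 2 × 2 + 1  ⟹  1 = (7)·22 + (-9)·17
So (-9)·17 ≡ 1 (mod 22), i.e. 17^(-1) ≡ -9 ≡ 13 (mod 22).
x ≡ 13 × 6 = 78 ≡ 12 (mod 22).
Check: 17 × 12 = 204 ≡ 6 (mod 22).
Unique solution: x ≡ 12 (mod 22)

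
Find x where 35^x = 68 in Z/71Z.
19

Baby-step giant-step with step n = ⌈√71⌉ = 9.
Baby steps 35^j mod 71 (j:value) for j=0..8: 0:1, 1:35, 2:18, 3:62, 4:40, 5:51, 6:10, 7:66, 8:38.
Giant-step multiplier: 35^(-9) ≡ 35^(70-9) = 35^61 ≡ 56 (mod 71).
Giant steps γ_i = 68·56^i mod 71: γ_0=68, γ_1=45, γ_2=35 (in table at j=1).
x = i·n + j = 2·9 + 1 = 19.
Check: 35^19 ≡ 68 (mod 71).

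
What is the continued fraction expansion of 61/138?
[0; 2, 3, 1, 4, 3]

Euclidean algorithm steps:
61 = 0 × 138 + 61
138 = 2 × 61 + 16
61 = 3 × 16 + 13
16 = 1 × 13 + 3
13 = 4 × 3 + 1
3 = 3 × 1 + 0
Continued fraction: [0; 2, 3, 1, 4, 3]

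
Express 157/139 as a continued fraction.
[1; 7, 1, 2, 1, 1, 2]

Euclidean algorithm steps:
157 = 1 × 139 + 18
139 = 7 × 18 + 13
18 = 1 × 13 + 5
13 = 2 × 5 + 3
5 = 1 × 3 + 2
3 = 1 × 2 + 1
2 = 2 × 1 + 0
Continued fraction: [1; 7, 1, 2, 1, 1, 2]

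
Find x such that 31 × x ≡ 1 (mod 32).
31

gcd(31, 32) = 1, so the inverse exists.
Extended Euclidean algorithm on (32, 31):
32 = 1 × 31 + 1  ⟹  1 = (1)·32 + (-1)·31
So (-1)·31 ≡ 1 (mod 32), i.e. 31^(-1) ≡ -1 ≡ 31 (mod 32).
Check: 31 × 31 = 961 ≡ 1 (mod 32)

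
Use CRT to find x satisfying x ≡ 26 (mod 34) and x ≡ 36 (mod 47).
1352

Using Chinese Remainder Theorem:
M = 34 × 47 = 1598
M1 = 47, M2 = 34
y1 = 47^(-1) mod 34 = 21
y2 = 34^(-1) mod 47 = 18
x = (26×47×21 + 36×34×18) mod 1598 = 1352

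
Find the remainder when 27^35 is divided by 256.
99

Repeated squaring. Binary of 35 = 100011.
27^1 ≡ 27 (mod 256); 27^2 ≡ 217 (mod 256); 27^4 ≡ 241 (mod 256); 27^8 ≡ 225 (mod 256); 27^16 ≡ 193 (mod 256); 27^32 ≡ 129 (mod 256)
27^35 = 27^1 × 27^2 × 27^32 ≡ 99 (mod 256)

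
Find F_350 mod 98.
83

Matrix identity: Q^n = [[F_(n+1), F_n], [F_n, F_(n-1)]] with Q = [[1,1],[1,0]].
n = 350 = 101011110₂. Square-and-multiply, entries mod 98:
Q^1 = [[1,1],[1,0]]
Q^2 = (Q^1)² = [[2,1],[1,1]]
Q^5 = (Q^2)²·Q = [[8,5],[5,3]]
Q^10 = (Q^5)² = [[89,55],[55,34]]
Q^21 = (Q^10)²·Q = [[71,68],[68,3]]
Q^43 = (Q^21)²·Q = [[95,61],[61,34]]
Q^87 = (Q^43)²·Q = [[35,6],[6,29]]
Q^175 = (Q^87)²·Q = [[77,85],[85,90]]
Q^350 = (Q^175)² = [[22,83],[83,37]]
F_350 mod 98 = Q^350[0][1] = 83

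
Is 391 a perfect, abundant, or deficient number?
deficient

Proper divisors of 391: sum = 1 + 17 + 23 = 41
Since 41 < 391, 391 is deficient.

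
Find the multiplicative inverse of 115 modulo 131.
90

gcd(115, 131) = 1, so the inverse exists.
Extended Euclidean algorithm on (131, 115):
131 = 1 × 115 + 16  ⟹  16 = (1)·131 + (-1)·115
115 = 7 × 16 + 3  ⟹  3 = (-7)·131 + (8)·115
16 = 5 × 3 + 1  ⟹  1 = (36)·131 + (-41)·115
So (-41)·115 ≡ 1 (mod 131), i.e. 115^(-1) ≡ -41 ≡ 90 (mod 131).
Check: 115 × 90 = 10350 ≡ 1 (mod 131)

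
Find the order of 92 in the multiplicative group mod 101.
25

101 is prime, so ord(92) divides φ(101) = 100.
Divisors of 100: 1, 2, 4, 5, 10, 20, 25, 50, 100.
Repeated squaring: 92^1 ≡ 92, 92^2 ≡ 81, 92^4 ≡ 97, 92^8 ≡ 16, 92^16 ≡ 54, 92^32 ≡ 88, 92^64 ≡ 68 (mod 101).
Test 92^d mod 101 for each divisor d in increasing order:
92^1 ≡ 92
92^2 ≡ 81
92^4 ≡ 97
92^5 = 92^4·92^1 ≡ 36
92^10 = 92^8·92^2 ≡ 84
92^20 = 92^16·92^4 ≡ 87
92^25 = 92^16·92^8·92^1 ≡ 1  ← first divisor giving 1
The order is 25.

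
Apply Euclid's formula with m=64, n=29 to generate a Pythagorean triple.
(3255, 3712, 4937)

Euclid's formula: a = m² - n², b = 2mn, c = m² + n²
m = 64, n = 29
a = 64² - 29² = 4096 - 841 = 3255
b = 2 × 64 × 29 = 3712
c = 64² + 29² = 4096 + 841 = 4937
Verification: 3255² + 3712² = 10595025 + 13778944 = 24373969 = 4937² ✓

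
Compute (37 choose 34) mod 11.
4

Using Lucas' theorem:
Write n=37 and k=34 in base 11:
n in base 11: [3, 4]
k in base 11: [3, 1]
C(37,34) mod 11 = ∏ C(n_i, k_i) mod 11
Digit binomials (mod 11): C(3,3) = 1; C(4,1) = 4
Product: 1 × 4 = 4 ≡ 4 (mod 11)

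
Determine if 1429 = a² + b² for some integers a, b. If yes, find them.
23² + 30² (a=23, b=30)

Factorization: 1429 = 1429
By Fermat: n is sum of two squares iff every prime p ≡ 3 (mod 4) appears to even power.
All primes ≡ 3 (mod 4) appear to even power.
Search a = 0, 1, 2, … for 1429 - a² a perfect square: first hit at a = 23: 1429 - 529 = 900 = 30².
1429 = 23² + 30² = 529 + 900 ✓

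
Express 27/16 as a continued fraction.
[1; 1, 2, 5]

Euclidean algorithm steps:
27 = 1 × 16 + 11
16 = 1 × 11 + 5
11 = 2 × 5 + 1
5 = 5 × 1 + 0
Continued fraction: [1; 1, 2, 5]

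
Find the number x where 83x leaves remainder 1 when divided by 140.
27

gcd(83, 140) = 1, so the inverse exists.
Extended Euclidean algorithm on (140, 83):
140 = 1 × 83 + 57  ⟹  57 = (1)·140 + (-1)·83
83 = 1 × 57 + 26  ⟹  26 = (-1)·140 + (2)·83
57 = 2 × 26 + 5  ⟹  5 = (3)·140 + (-5)·83
26 = 5 × 5 + 1  ⟹  1 = (-16)·140 + (27)·83
So (27)·83 ≡ 1 (mod 140), i.e. 83^(-1) ≡ 27 (mod 140).
Check: 83 × 27 = 2241 ≡ 1 (mod 140)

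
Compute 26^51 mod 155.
61

Repeated squaring. Binary of 51 = 110011.
26^1 ≡ 26 (mod 155); 26^2 ≡ 56 (mod 155); 26^4 ≡ 36 (mod 155); 26^8 ≡ 56 (mod 155); 26^16 ≡ 36 (mod 155); 26^32 ≡ 56 (mod 155)
26^51 = 26^1 × 26^2 × 26^16 × 26^32 ≡ 61 (mod 155)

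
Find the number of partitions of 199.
3646072432125

p(n) counts ways to write n as a sum of positive integers (order ignored).
Euler's pentagonal recurrence: p(k) = p(k-1) + p(k-2) - p(k-5) - p(k-7) + p(k-12) + p(k-15) - ... (offsets j(3j∓1)/2, signs ++--, p(0)=1, p(<0)=0).
DP table for k = 0..198: p(0)=1, p(1)=1, p(2)=2, p(3)=3, p(4)=5, p(5)=7, p(6)=11, p(7)=15, p(8)=22, p(9)=30, p(10)=42, p(11)=56, p(12)=77, p(13)=101, p(14)=135, p(15)=176, p(16)=231, p(17)=297, p(18)=385, p(19)=490, p(20)=627, p(21)=792, p(22)=1002, p(23)=1255, p(24)=1575, p(25)=1958, p(26)=2436, p(27)=3010, p(28)=3718, p(29)=4565, p(30)=5604, p(31)=6842, p(32)=8349, p(33)=10143, p(34)=12310, p(35)=14883, p(36)=17977, p(37)=21637, p(38)=26015, p(39)=31185, p(40)=37338, p(41)=44583, p(42)=53174, p(43)=63261, p(44)=75175, p(45)=89134, p(46)=105558, p(47)=124754, p(48)=147273, p(49)=173525, p(50)=204226, p(51)=239943, p(52)=281589, p(53)=329931, p(54)=386155, p(55)=451276, p(56)=526823, p(57)=614154, p(58)=715220, p(59)=831820, p(60)=966467, p(61)=1121505, p(62)=1300156, p(63)=1505499, p(64)=1741630, p(65)=2012558, p(66)=2323520, p(67)=2679689, p(68)=3087735, p(69)=3554345, p(70)=4087968, p(71)=4697205, p(72)=5392783, p(73)=6185689, p(74)=7089500, p(75)=8118264, p(76)=9289091, p(77)=10619863, p(78)=12132164, p(79)=13848650, p(80)=15796476, p(81)=18004327, p(82)=20506255, p(83)=23338469, p(84)=26543660, p(85)=30167357, p(86)=34262962, p(87)=38887673, p(88)=44108109, p(89)=49995925, p(90)=56634173, p(91)=64112359, p(92)=72533807, p(93)=82010177, p(94)=92669720, p(95)=104651419, p(96)=118114304, p(97)=133230930, p(98)=150198136, p(99)=169229875, p(100)=190569292, p(101)=214481126, p(102)=241265379, p(103)=271248950, p(104)=304801365, p(105)=342325709, p(106)=384276336, p(107)=431149389, p(108)=483502844, p(109)=541946240, p(110)=607163746, p(111)=679903203, p(112)=761002156, p(113)=851376628, p(114)=952050665, p(115)=1064144451, p(116)=1188908248, p(117)=1327710076, p(118)=1482074143, p(119)=1653668665, p(120)=1844349560, p(121)=2056148051, p(122)=2291320912, p(123)=2552338241, p(124)=2841940500, p(125)=3163127352, p(126)=3519222692, p(127)=3913864295, p(128)=4351078600, p(129)=4835271870, p(130)=5371315400, p(131)=5964539504, p(132)=6620830889, p(133)=7346629512, p(134)=8149040695, p(135)=9035836076, p(136)=10015581680, p(137)=11097645016, p(138)=12292341831, p(139)=13610949895, p(140)=15065878135, p(141)=16670689208, p(142)=18440293320, p(143)=20390982757, p(144)=22540654445, p(145)=24908858009, p(146)=27517052599, p(147)=30388671978, p(148)=33549419497, p(149)=37027355200, p(150)=40853235313, p(151)=45060624582, p(152)=49686288421, p(153)=54770336324, p(154)=60356673280, p(155)=66493182097, p(156)=73232243759, p(157)=80630964769, p(158)=88751778802, p(159)=97662728555, p(160)=107438159466, p(161)=118159068427, p(162)=129913904637, p(163)=142798995930, p(164)=156919475295, p(165)=172389800255, p(166)=189334822579, p(167)=207890420102, p(168)=228204732751, p(169)=250438925115, p(170)=274768617130, p(171)=301384802048, p(172)=330495499613, p(173)=362326859895, p(174)=397125074750, p(175)=435157697830, p(176)=476715857290, p(177)=522115831195, p(178)=571701605655, p(179)=625846753120, p(180)=684957390936, p(181)=749474411781, p(182)=819876908323, p(183)=896684817527, p(184)=980462880430, p(185)=1071823774337, p(186)=1171432692373, p(187)=1280011042268, p(188)=1398341745571, p(189)=1527273599625, p(190)=1667727404093, p(191)=1820701100652, p(192)=1987276856363, p(193)=2168627105469, p(194)=2366022741845, p(195)=2580840212973, p(196)=2814570987591, p(197)=3068829878530, p(198)=3345365983698.
Final step: p(199) = p(198) + p(197) - p(194) - p(192) + p(187) + p(184) - p(177) - p(173) + p(164) + p(159) - p(148) - p(142) + p(129) + p(122) - p(107) - p(99) + p(82) + p(73) - p(54) - p(44) + p(23) + p(12)
= 3345365983698 + 3068829878530 - 2366022741845 - 1987276856363 + 1280011042268 + 980462880430 - 522115831195 - 362326859895 + 156919475295 + 97662728555 - 33549419497 - 18440293320 + 4835271870 + 2291320912 - 431149389 - 169229875 + 20506255 + 6185689 - 386155 - 75175 + 1255 + 77
= 3646072432125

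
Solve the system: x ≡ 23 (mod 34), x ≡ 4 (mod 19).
23

Using Chinese Remainder Theorem:
M = 34 × 19 = 646
M1 = 19, M2 = 34
y1 = 19^(-1) mod 34 = 9
y2 = 34^(-1) mod 19 = 14
x = (23×19×9 + 4×34×14) mod 646 = 23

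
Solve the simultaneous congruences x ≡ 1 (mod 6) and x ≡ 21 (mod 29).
79

Using Chinese Remainder Theorem:
M = 6 × 29 = 174
M1 = 29, M2 = 6
y1 = 29^(-1) mod 6 = 5
y2 = 6^(-1) mod 29 = 5
x = (1×29×5 + 21×6×5) mod 174 = 79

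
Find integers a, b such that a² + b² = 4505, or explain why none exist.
4² + 67² (a=4, b=67)

Factorization: 4505 = 5 × 17 × 53
By Fermat: n is sum of two squares iff every prime p ≡ 3 (mod 4) appears to even power.
All primes ≡ 3 (mod 4) appear to even power.
Search a = 0, 1, 2, … for 4505 - a² a perfect square: first hit at a = 4: 4505 - 16 = 4489 = 67².
4505 = 4² + 67² = 16 + 4489 ✓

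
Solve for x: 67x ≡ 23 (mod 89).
x ≡ 3 (mod 89)

gcd(67, 89) = 1, which divides 23, so solutions exist.
Find 67^(-1) mod 89 by the extended Euclidean algorithm:
89 = 1 × 67 + 22  ⟹  22 = (1)·89 + (-1)·67
67 = 3 × 22 + 1  ⟹  1 = (-3)·89 + (4)·67
So (4)·67 ≡ 1 (mod 89), i.e. 67^(-1) ≡ 4 (mod 89).
x ≡ 4 × 23 = 92 ≡ 3 (mod 89).
Check: 67 × 3 = 201 ≡ 23 (mod 89).
Unique solution: x ≡ 3 (mod 89)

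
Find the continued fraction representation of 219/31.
[7; 15, 2]

Euclidean algorithm steps:
219 = 7 × 31 + 2
31 = 15 × 2 + 1
2 = 2 × 1 + 0
Continued fraction: [7; 15, 2]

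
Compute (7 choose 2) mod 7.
0

Using Lucas' theorem:
Write n=7 and k=2 in base 7:
n in base 7: [1, 0]
k in base 7: [0, 2]
C(7,2) mod 7 = ∏ C(n_i, k_i) mod 7
Digit binomials (mod 7): C(1,0) = 1; C(0,2) = 0 (k_i > n_i)
Product: 1 × 0 = 0 ≡ 0 (mod 7)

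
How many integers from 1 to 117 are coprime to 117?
72

117 = 3^2 × 13
φ(n) = n × ∏(1 - 1/p) for each prime p dividing n
φ(117) = 117 × (1 - 1/3) × (1 - 1/13) = 72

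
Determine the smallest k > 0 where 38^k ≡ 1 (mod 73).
36

73 is prime, so ord(38) divides φ(73) = 72.
Divisors of 72: 1, 2, 3, 4, 6, 8, 9, 12, 18, 24, 36, 72.
Repeated squaring: 38^1 ≡ 38, 38^2 ≡ 57, 38^4 ≡ 37, 38^8 ≡ 55, 38^16 ≡ 32, 38^32 ≡ 2, 38^64 ≡ 4 (mod 73).
Test 38^d mod 73 for each divisor d in increasing order:
38^1 ≡ 38
38^2 ≡ 57
38^3 = 38^2·38^1 ≡ 49
38^4 ≡ 37
38^6 = 38^4·38^2 ≡ 65
38^8 ≡ 55
38^9 = 38^8·38^1 ≡ 46
38^12 = 38^8·38^4 ≡ 64
38^18 = 38^16·38^2 ≡ 72
38^24 = 38^16·38^8 ≡ 8
38^36 = 38^32·38^4 ≡ 1  ← first divisor giving 1
The order is 36.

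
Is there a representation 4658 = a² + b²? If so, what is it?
13² + 67² (a=13, b=67)

Factorization: 4658 = 2 × 17 × 137
By Fermat: n is sum of two squares iff every prime p ≡ 3 (mod 4) appears to even power.
All primes ≡ 3 (mod 4) appear to even power.
Search a = 0, 1, 2, … for 4658 - a² a perfect square: first hit at a = 13: 4658 - 169 = 4489 = 67².
4658 = 13² + 67² = 169 + 4489 ✓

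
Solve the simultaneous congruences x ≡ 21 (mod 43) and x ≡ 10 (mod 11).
21

Using Chinese Remainder Theorem:
M = 43 × 11 = 473
M1 = 11, M2 = 43
y1 = 11^(-1) mod 43 = 4
y2 = 43^(-1) mod 11 = 10
x = (21×11×4 + 10×43×10) mod 473 = 21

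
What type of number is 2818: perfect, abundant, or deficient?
deficient

Proper divisors of 2818: sum = 1 + 2 + 1409 = 1412
Since 1412 < 2818, 2818 is deficient.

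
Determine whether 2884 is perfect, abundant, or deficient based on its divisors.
abundant

Proper divisors of 2884: sum = 1 + 2 + 4 + 7 + 14 + 28 + 103 + 206 + 412 + 721 + 1442 = 2940
Since 2940 > 2884, 2884 is abundant.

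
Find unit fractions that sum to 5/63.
1/13 + 1/410 + 1/335790

Greedy algorithm:
5/63: ceiling(63/5) = 13, use 1/13
2/819: ceiling(819/2) = 410, use 1/410
1/335790: ceiling(335790/1) = 335790, use 1/335790
Result: 5/63 = 1/13 + 1/410 + 1/335790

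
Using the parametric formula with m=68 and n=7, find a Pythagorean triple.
(4575, 952, 4673)

Euclid's formula: a = m² - n², b = 2mn, c = m² + n²
m = 68, n = 7
a = 68² - 7² = 4624 - 49 = 4575
b = 2 × 68 × 7 = 952
c = 68² + 7² = 4624 + 49 = 4673
Verification: 4575² + 952² = 20930625 + 906304 = 21836929 = 4673² ✓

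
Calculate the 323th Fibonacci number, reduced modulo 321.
320

Matrix identity: Q^n = [[F_(n+1), F_n], [F_n, F_(n-1)]] with Q = [[1,1],[1,0]].
n = 323 = 101000011₂. Square-and-multiply, entries mod 321:
Q^1 = [[1,1],[1,0]]
Q^2 = (Q^1)² = [[2,1],[1,1]]
Q^5 = (Q^2)²·Q = [[8,5],[5,3]]
Q^10 = (Q^5)² = [[89,55],[55,34]]
Q^20 = (Q^10)² = [[32,24],[24,8]]
Q^40 = (Q^20)² = [[316,318],[318,319]]
Q^80 = (Q^40)² = [[34,21],[21,13]]
Q^161 = (Q^80)²·Q = [[16,313],[313,24]]
Q^323 = (Q^161)²·Q = [[0,320],[320,1]]
F_323 mod 321 = Q^323[0][1] = 320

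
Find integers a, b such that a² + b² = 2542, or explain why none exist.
Not possible

Factorization: 2542 = 2 × 31 × 41
By Fermat: n is sum of two squares iff every prime p ≡ 3 (mod 4) appears to even power.
Prime(s) ≡ 3 (mod 4) with odd exponent: [(31, 1)]
Therefore 2542 cannot be expressed as a² + b².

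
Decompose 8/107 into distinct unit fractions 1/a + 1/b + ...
1/14 + 1/300 + 1/224700

Greedy algorithm:
8/107: ceiling(107/8) = 14, use 1/14
5/1498: ceiling(1498/5) = 300, use 1/300
1/224700: ceiling(224700/1) = 224700, use 1/224700
Result: 8/107 = 1/14 + 1/300 + 1/224700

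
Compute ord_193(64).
16

193 is prime, so ord(64) divides φ(193) = 192.
Divisors of 192: 1, 2, 3, 4, 6, 8, 12, 16, 24, 32, 48, 64, 96, 192.
Repeated squaring: 64^1 ≡ 64, 64^2 ≡ 43, 64^4 ≡ 112, 64^8 ≡ 192, 64^16 ≡ 1, 64^32 ≡ 1, 64^64 ≡ 1, 64^128 ≡ 1 (mod 193).
Test 64^d mod 193 for each divisor d in increasing order:
64^1 ≡ 64
64^2 ≡ 43
64^3 = 64^2·64^1 ≡ 50
64^4 ≡ 112
64^6 = 64^4·64^2 ≡ 184
64^8 ≡ 192
64^12 = 64^8·64^4 ≡ 81
64^16 ≡ 1  ← first divisor giving 1
The order is 16.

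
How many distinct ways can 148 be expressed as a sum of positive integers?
33549419497

p(n) counts ways to write n as a sum of positive integers (order ignored).
Euler's pentagonal recurrence: p(k) = p(k-1) + p(k-2) - p(k-5) - p(k-7) + p(k-12) + p(k-15) - ... (offsets j(3j∓1)/2, signs ++--, p(0)=1, p(<0)=0).
DP table for k = 0..147: p(0)=1, p(1)=1, p(2)=2, p(3)=3, p(4)=5, p(5)=7, p(6)=11, p(7)=15, p(8)=22, p(9)=30, p(10)=42, p(11)=56, p(12)=77, p(13)=101, p(14)=135, p(15)=176, p(16)=231, p(17)=297, p(18)=385, p(19)=490, p(20)=627, p(21)=792, p(22)=1002, p(23)=1255, p(24)=1575, p(25)=1958, p(26)=2436, p(27)=3010, p(28)=3718, p(29)=4565, p(30)=5604, p(31)=6842, p(32)=8349, p(33)=10143, p(34)=12310, p(35)=14883, p(36)=17977, p(37)=21637, p(38)=26015, p(39)=31185, p(40)=37338, p(41)=44583, p(42)=53174, p(43)=63261, p(44)=75175, p(45)=89134, p(46)=105558, p(47)=124754, p(48)=147273, p(49)=173525, p(50)=204226, p(51)=239943, p(52)=281589, p(53)=329931, p(54)=386155, p(55)=451276, p(56)=526823, p(57)=614154, p(58)=715220, p(59)=831820, p(60)=966467, p(61)=1121505, p(62)=1300156, p(63)=1505499, p(64)=1741630, p(65)=2012558, p(66)=2323520, p(67)=2679689, p(68)=3087735, p(69)=3554345, p(70)=4087968, p(71)=4697205, p(72)=5392783, p(73)=6185689, p(74)=7089500, p(75)=8118264, p(76)=9289091, p(77)=10619863, p(78)=12132164, p(79)=13848650, p(80)=15796476, p(81)=18004327, p(82)=20506255, p(83)=23338469, p(84)=26543660, p(85)=30167357, p(86)=34262962, p(87)=38887673, p(88)=44108109, p(89)=49995925, p(90)=56634173, p(91)=64112359, p(92)=72533807, p(93)=82010177, p(94)=92669720, p(95)=104651419, p(96)=118114304, p(97)=133230930, p(98)=150198136, p(99)=169229875, p(100)=190569292, p(101)=214481126, p(102)=241265379, p(103)=271248950, p(104)=304801365, p(105)=342325709, p(106)=384276336, p(107)=431149389, p(108)=483502844, p(109)=541946240, p(110)=607163746, p(111)=679903203, p(112)=761002156, p(113)=851376628, p(114)=952050665, p(115)=1064144451, p(116)=1188908248, p(117)=1327710076, p(118)=1482074143, p(119)=1653668665, p(120)=1844349560, p(121)=2056148051, p(122)=2291320912, p(123)=2552338241, p(124)=2841940500, p(125)=3163127352, p(126)=3519222692, p(127)=3913864295, p(128)=4351078600, p(129)=4835271870, p(130)=5371315400, p(131)=5964539504, p(132)=6620830889, p(133)=7346629512, p(134)=8149040695, p(135)=9035836076, p(136)=10015581680, p(137)=11097645016, p(138)=12292341831, p(139)=13610949895, p(140)=15065878135, p(141)=16670689208, p(142)=18440293320, p(143)=20390982757, p(144)=22540654445, p(145)=24908858009, p(146)=27517052599, p(147)=30388671978.
Final step: p(148) = p(147) + p(146) - p(143) - p(141) + p(136) + p(133) - p(126) - p(122) + p(113) + p(108) - p(97) - p(91) + p(78) + p(71) - p(56) - p(48) + p(31) + p(22) - p(3)
= 30388671978 + 27517052599 - 20390982757 - 16670689208 + 10015581680 + 7346629512 - 3519222692 - 2291320912 + 851376628 + 483502844 - 133230930 - 64112359 + 12132164 + 4697205 - 526823 - 147273 + 6842 + 1002 - 3
= 33549419497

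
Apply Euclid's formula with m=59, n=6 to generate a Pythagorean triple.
(3445, 708, 3517)

Euclid's formula: a = m² - n², b = 2mn, c = m² + n²
m = 59, n = 6
a = 59² - 6² = 3481 - 36 = 3445
b = 2 × 59 × 6 = 708
c = 59² + 6² = 3481 + 36 = 3517
Verification: 3445² + 708² = 11868025 + 501264 = 12369289 = 3517² ✓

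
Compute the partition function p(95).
104651419

p(n) counts ways to write n as a sum of positive integers (order ignored).
Euler's pentagonal recurrence: p(k) = p(k-1) + p(k-2) - p(k-5) - p(k-7) + p(k-12) + p(k-15) - ... (offsets j(3j∓1)/2, signs ++--, p(0)=1, p(<0)=0).
DP table for k = 0..94: p(0)=1, p(1)=1, p(2)=2, p(3)=3, p(4)=5, p(5)=7, p(6)=11, p(7)=15, p(8)=22, p(9)=30, p(10)=42, p(11)=56, p(12)=77, p(13)=101, p(14)=135, p(15)=176, p(16)=231, p(17)=297, p(18)=385, p(19)=490, p(20)=627, p(21)=792, p(22)=1002, p(23)=1255, p(24)=1575, p(25)=1958, p(26)=2436, p(27)=3010, p(28)=3718, p(29)=4565, p(30)=5604, p(31)=6842, p(32)=8349, p(33)=10143, p(34)=12310, p(35)=14883, p(36)=17977, p(37)=21637, p(38)=26015, p(39)=31185, p(40)=37338, p(41)=44583, p(42)=53174, p(43)=63261, p(44)=75175, p(45)=89134, p(46)=105558, p(47)=124754, p(48)=147273, p(49)=173525, p(50)=204226, p(51)=239943, p(52)=281589, p(53)=329931, p(54)=386155, p(55)=451276, p(56)=526823, p(57)=614154, p(58)=715220, p(59)=831820, p(60)=966467, p(61)=1121505, p(62)=1300156, p(63)=1505499, p(64)=1741630, p(65)=2012558, p(66)=2323520, p(67)=2679689, p(68)=3087735, p(69)=3554345, p(70)=4087968, p(71)=4697205, p(72)=5392783, p(73)=6185689, p(74)=7089500, p(75)=8118264, p(76)=9289091, p(77)=10619863, p(78)=12132164, p(79)=13848650, p(80)=15796476, p(81)=18004327, p(82)=20506255, p(83)=23338469, p(84)=26543660, p(85)=30167357, p(86)=34262962, p(87)=38887673, p(88)=44108109, p(89)=49995925, p(90)=56634173, p(91)=64112359, p(92)=72533807, p(93)=82010177, p(94)=92669720.
Final step: p(95) = p(94) + p(93) - p(90) - p(88) + p(83) + p(80) - p(73) - p(69) + p(60) + p(55) - p(44) - p(38) + p(25) + p(18) - p(3)
= 92669720 + 82010177 - 56634173 - 44108109 + 23338469 + 15796476 - 6185689 - 3554345 + 966467 + 451276 - 75175 - 26015 + 1958 + 385 - 3
= 104651419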